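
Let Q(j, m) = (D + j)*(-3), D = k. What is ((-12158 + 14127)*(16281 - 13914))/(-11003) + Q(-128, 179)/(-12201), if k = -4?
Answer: -18956206137/44749201 ≈ -423.61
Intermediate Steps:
D = -4
Q(j, m) = 12 - 3*j (Q(j, m) = (-4 + j)*(-3) = 12 - 3*j)
((-12158 + 14127)*(16281 - 13914))/(-11003) + Q(-128, 179)/(-12201) = ((-12158 + 14127)*(16281 - 13914))/(-11003) + (12 - 3*(-128))/(-12201) = (1969*2367)*(-1/11003) + (12 + 384)*(-1/12201) = 4660623*(-1/11003) + 396*(-1/12201) = -4660623/11003 - 132/4067 = -18956206137/44749201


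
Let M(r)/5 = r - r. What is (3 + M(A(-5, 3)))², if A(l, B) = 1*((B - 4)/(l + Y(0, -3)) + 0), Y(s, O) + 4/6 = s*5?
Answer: 9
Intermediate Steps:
Y(s, O) = -⅔ + 5*s (Y(s, O) = -⅔ + s*5 = -⅔ + 5*s)
A(l, B) = (-4 + B)/(-⅔ + l) (A(l, B) = 1*((B - 4)/(l + (-⅔ + 5*0)) + 0) = 1*((-4 + B)/(l + (-⅔ + 0)) + 0) = 1*((-4 + B)/(l - ⅔) + 0) = 1*((-4 + B)/(-⅔ + l) + 0) = 1*((-4 + B)/(-⅔ + l)) = (-4 + B)/(-⅔ + l))
M(r) = 0 (M(r) = 5*(r - r) = 5*0 = 0)
(3 + M(A(-5, 3)))² = (3 + 0)² = 3² = 9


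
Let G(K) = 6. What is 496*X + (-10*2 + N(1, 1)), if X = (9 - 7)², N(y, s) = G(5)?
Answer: 1970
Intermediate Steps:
N(y, s) = 6
X = 4 (X = 2² = 4)
496*X + (-10*2 + N(1, 1)) = 496*4 + (-10*2 + 6) = 1984 + (-20 + 6) = 1984 - 14 = 1970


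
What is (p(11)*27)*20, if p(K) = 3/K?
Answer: 1620/11 ≈ 147.27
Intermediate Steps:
(p(11)*27)*20 = ((3/11)*27)*20 = (81/11)*20 = 1620/11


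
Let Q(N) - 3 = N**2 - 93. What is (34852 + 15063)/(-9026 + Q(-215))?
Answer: 49915/37109 ≈ 1.3451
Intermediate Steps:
Q(N) = -90 + N**2 (Q(N) = 3 + (N**2 - 93) = 3 + (-93 + N**2) = -90 + N**2)
(34852 + 15063)/(-9026 + Q(-215)) = (34852 + 15063)/(-9026 + (-90 + (-215)**2)) = 49915/(-9026 + (-90 + 46225)) = 49915/(-9026 + 46135) = 49915/37109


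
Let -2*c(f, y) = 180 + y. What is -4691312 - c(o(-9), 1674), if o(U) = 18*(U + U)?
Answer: -4690385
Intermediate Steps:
o(U) = 36*U (o(U) = 18*(2*U) = 36*U)
c(f, y) = -90 - y/2 (c(f, y) = -(180 + y)/2 = -90 - y/2)
-4691312 - c(o(-9), 1674) = -4691312 - (-90 - ½*1674) = -4691312 - (-90 - 837) = -4691312 - 1*(-927) = -4691312 + 927 = -4690385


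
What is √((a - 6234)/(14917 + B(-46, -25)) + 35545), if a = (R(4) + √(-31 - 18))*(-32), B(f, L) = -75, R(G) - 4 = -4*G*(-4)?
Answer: 2*√(489369014010 - 207788*I)/7421 ≈ 188.53 - 4.0026e-5*I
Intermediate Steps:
R(G) = 4 + 16*G (R(G) = 4 - 4*G*(-4) = 4 + 16*G)
a = -2176 - 224*I (a = ((4 + 16*4) + √(-31 - 18))*(-32) = ((4 + 64) + √(-49))*(-32) = (68 + 7*I)*(-32) = -2176 - 224*I ≈ -2176.0 - 224.0*I)
√((a - 6234)/(14917 + B(-46, -25)) + 35545) = √(((-2176 - 224*I) - 6234)/(14917 - 75) + 35545) = √((-8410 - 224*I)/14842 + 35545) = √((-8410 - 224*I)*(1/14842) + 35545) = √((-4205/7421 - 112*I/7421) + 35545) = √(263775240/7421 - 112*I/7421)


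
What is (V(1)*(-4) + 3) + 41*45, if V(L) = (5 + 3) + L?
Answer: 1812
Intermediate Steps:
V(L) = 8 + L
(V(1)*(-4) + 3) + 41*45 = ((8 + 1)*(-4) + 3) + 41*45 = (9*(-4) + 3) + 1845 = (-36 + 3) + 1845 = -33 + 1845 = 1812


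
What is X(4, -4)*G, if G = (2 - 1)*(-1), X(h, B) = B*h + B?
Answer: 20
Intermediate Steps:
X(h, B) = B + B*h
G = -1 (G = 1*(-1) = -1)
X(4, -4)*G = -4*(1 + 4)*(-1) = -4*5*(-1) = -20*(-1) = 20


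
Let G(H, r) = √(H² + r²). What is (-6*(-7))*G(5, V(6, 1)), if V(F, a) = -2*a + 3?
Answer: 42*√26 ≈ 214.16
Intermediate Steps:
V(F, a) = 3 - 2*a
(-6*(-7))*G(5, V(6, 1)) = (-6*(-7))*√(5² + (3 - 2*1)²) = 42*√(25 + (3 - 2)²) = 42*√(25 + 1²) = 42*√(25 + 1) = 42*√26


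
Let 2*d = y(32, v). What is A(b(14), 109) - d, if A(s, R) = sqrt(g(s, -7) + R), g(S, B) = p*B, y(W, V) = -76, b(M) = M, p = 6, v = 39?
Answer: 38 + sqrt(67) ≈ 46.185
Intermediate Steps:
g(S, B) = 6*B
d = -38 (d = (1/2)*(-76) = -38)
A(s, R) = sqrt(-42 + R) (A(s, R) = sqrt(6*(-7) + R) = sqrt(-42 + R))
A(b(14), 109) - d = sqrt(-42 + 109) - 1*(-38) = sqrt(67) + 38 = 38 + sqrt(67)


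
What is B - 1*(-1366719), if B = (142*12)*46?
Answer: 1445103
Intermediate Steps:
B = 78384 (B = 1704*46 = 78384)
B - 1*(-1366719) = 78384 - 1*(-1366719) = 78384 + 1366719 = 1445103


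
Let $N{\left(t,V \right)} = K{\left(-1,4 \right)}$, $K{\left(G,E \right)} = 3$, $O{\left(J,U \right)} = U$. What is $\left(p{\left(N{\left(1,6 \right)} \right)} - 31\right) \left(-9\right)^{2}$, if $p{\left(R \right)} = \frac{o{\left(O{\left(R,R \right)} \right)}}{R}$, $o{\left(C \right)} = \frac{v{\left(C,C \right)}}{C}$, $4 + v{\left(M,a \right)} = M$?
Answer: $-2520$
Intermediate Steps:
$v{\left(M,a \right)} = -4 + M$
$o{\left(C \right)} = \frac{-4 + C}{C}$
$N{\left(t,V \right)} = 3$
$p{\left(R \right)} = \frac{-4 + R}{R^{2}}$ ($p{\left(R \right)} = \frac{\frac{1}{R} \left(-4 + R\right)}{R} = \frac{-4 + R}{R^{2}}$)
$\left(p{\left(N{\left(1,6 \right)} \right)} - 31\right) \left(-9\right)^{2} = \left(\frac{-4 + 3}{9} - 31\right) \left(-9\right)^{2} = \left(\frac{1}{9} \left(-1\right) - 31\right) 81 = \left(- \frac{1}{9} - 31\right) 81 = \left(- \frac{280}{9}\right) 81 = -2520$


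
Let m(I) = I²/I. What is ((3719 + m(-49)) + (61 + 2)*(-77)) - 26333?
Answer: -27514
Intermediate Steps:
m(I) = I
((3719 + m(-49)) + (61 + 2)*(-77)) - 26333 = ((3719 - 49) + (61 + 2)*(-77)) - 26333 = (3670 + 63*(-77)) - 26333 = (3670 - 4851) - 26333 = -1181 - 26333 = -27514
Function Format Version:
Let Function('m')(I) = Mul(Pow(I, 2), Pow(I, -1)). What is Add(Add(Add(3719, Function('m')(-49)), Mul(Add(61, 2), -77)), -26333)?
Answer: -27514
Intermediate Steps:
Function('m')(I) = I
Add(Add(Add(3719, Function('m')(-49)), Mul(Add(61, 2), -77)), -26333) = Add(Add(Add(3719, -49), Mul(Add(61, 2), -77)), -26333) = Add(Add(3670, Mul(63, -77)), -26333) = Add(Add(3670, -4851), -26333) = Add(-1181, -26333) = -27514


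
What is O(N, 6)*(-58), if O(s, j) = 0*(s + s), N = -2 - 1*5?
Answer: 0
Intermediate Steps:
N = -7 (N = -2 - 5 = -7)
O(s, j) = 0 (O(s, j) = 0*(2*s) = 0)
O(N, 6)*(-58) = 0*(-58) = 0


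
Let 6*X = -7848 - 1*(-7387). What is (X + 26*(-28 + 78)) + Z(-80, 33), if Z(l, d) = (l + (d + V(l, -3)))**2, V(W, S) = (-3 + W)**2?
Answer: 280885123/6 ≈ 4.6814e+7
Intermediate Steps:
Z(l, d) = (d + l + (-3 + l)**2)**2 (Z(l, d) = (l + (d + (-3 + l)**2))**2 = (d + l + (-3 + l)**2)**2)
X = -461/6 (X = (-7848 - 1*(-7387))/6 = (-7848 + 7387)/6 = (1/6)*(-461) = -461/6 ≈ -76.833)
(X + 26*(-28 + 78)) + Z(-80, 33) = (-461/6 + 26*(-28 + 78)) + (33 - 80 + (-3 - 80)**2)**2 = (-461/6 + 26*50) + (33 - 80 + (-83)**2)**2 = (-461/6 + 1300) + (33 - 80 + 6889)**2 = 7339/6 + 6842**2 = 7339/6 + 46812964 = 280885123/6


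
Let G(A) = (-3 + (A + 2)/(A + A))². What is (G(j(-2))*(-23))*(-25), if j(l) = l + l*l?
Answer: 2300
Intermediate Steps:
j(l) = l + l²
G(A) = (-3 + (2 + A)/(2*A))² (G(A) = (-3 + (2 + A)/((2*A)))² = (-3 + (2 + A)*(1/(2*A)))² = (-3 + (2 + A)/(2*A))²)
(G(j(-2))*(-23))*(-25) = (((-2 + 5*(-2*(1 - 2)))²/(4*(-2*(1 - 2))²))*(-23))*(-25) = (((-2 + 5*(-2*(-1)))²/(4*(-2*(-1))²))*(-23))*(-25) = (((¼)*(-2 + 5*2)²/2²)*(-23))*(-25) = (((¼)*(¼)*(-2 + 10)²)*(-23))*(-25) = (((¼)*(¼)*8²)*(-23))*(-25) = (((¼)*(¼)*64)*(-23))*(-25) = (4*(-23))*(-25) = -92*(-25) = 2300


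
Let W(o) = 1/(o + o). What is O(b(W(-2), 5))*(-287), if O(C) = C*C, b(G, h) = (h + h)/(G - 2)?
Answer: -459200/81 ≈ -5669.1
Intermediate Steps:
W(o) = 1/(2*o)
b(G, h) = 2*h/(-2 + G) (b(G, h) = (2*h)/(-2 + G) = 2*h/(-2 + G))
O(C) = C²
O(b(W(-2), 5))*(-287) = (2*5/(-2 + (½)/(-2)))²*(-287) = (2*5/(-2 + (½)*(-½)))²*(-287) = (2*5/(-2 - ¼))²*(-287) = (2*5/(-9/4))²*(-287) = (2*5*(-4/9))²*(-287) = (-40/9)²*(-287) = (1600/81)*(-287) = -459200/81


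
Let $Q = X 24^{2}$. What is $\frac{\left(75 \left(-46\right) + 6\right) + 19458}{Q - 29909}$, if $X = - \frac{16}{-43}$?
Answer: $- \frac{688602}{1276871} \approx -0.53929$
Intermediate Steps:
$X = \frac{16}{43}$ ($X = \left(-16\right) \left(- \frac{1}{43}\right) = \frac{16}{43} \approx 0.37209$)
$Q = \frac{9216}{43}$ ($Q = \frac{16 \cdot 24^{2}}{43} = \frac{16}{43} \cdot 576 = \frac{9216}{43} \approx 214.33$)
$\frac{\left(75 \left(-46\right) + 6\right) + 19458}{Q - 29909} = \frac{\left(75 \left(-46\right) + 6\right) + 19458}{\frac{9216}{43} - 29909} = \frac{\left(-3450 + 6\right) + 19458}{- \frac{1276871}{43}} = \left(-3444 + 19458\right) \left(- \frac{43}{1276871}\right) = 16014 \left(- \frac{43}{1276871}\right) = - \frac{688602}{1276871}$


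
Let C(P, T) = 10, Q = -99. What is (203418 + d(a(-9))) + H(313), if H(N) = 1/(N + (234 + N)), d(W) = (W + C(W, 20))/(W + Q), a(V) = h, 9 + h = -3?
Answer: 19418284111/95460 ≈ 2.0342e+5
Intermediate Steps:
h = -12 (h = -9 - 3 = -12)
a(V) = -12
d(W) = (10 + W)/(-99 + W) (d(W) = (W + 10)/(W - 99) = (10 + W)/(-99 + W))
H(N) = 1/(234 + 2*N)
(203418 + d(a(-9))) + H(313) = (203418 + (10 - 12)/(-99 - 12)) + 1/(2*(117 + 313)) = (203418 - 2/(-111)) + (1/2)/430 = (203418 - 1/111*(-2)) + (1/2)*(1/430) = (203418 + 2/111) + 1/860 = 22579400/111 + 1/860 = 19418284111/95460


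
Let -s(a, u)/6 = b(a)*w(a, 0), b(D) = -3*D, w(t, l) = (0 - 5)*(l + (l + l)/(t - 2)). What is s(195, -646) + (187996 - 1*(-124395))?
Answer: 312391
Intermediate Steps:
w(t, l) = -5*l - 10*l/(-2 + t) (w(t, l) = -5*(l + (2*l)/(-2 + t)) = -5*(l + 2*l/(-2 + t)) = -5*l - 10*l/(-2 + t))
s(a, u) = 0 (s(a, u) = -6*(-3*a)*(-5*0*a/(-2 + a)) = -6*(-3*a)*0 = -6*0 = 0)
s(195, -646) + (187996 - 1*(-124395)) = 0 + (187996 - 1*(-124395)) = 0 + (187996 + 124395) = 0 + 312391 = 312391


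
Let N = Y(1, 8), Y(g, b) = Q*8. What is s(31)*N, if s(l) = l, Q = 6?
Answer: 1488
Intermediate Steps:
Y(g, b) = 48 (Y(g, b) = 6*8 = 48)
N = 48
s(31)*N = 31*48 = 1488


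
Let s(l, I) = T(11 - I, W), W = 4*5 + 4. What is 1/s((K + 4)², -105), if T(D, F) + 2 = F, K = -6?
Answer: 1/22 ≈ 0.045455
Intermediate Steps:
W = 24 (W = 20 + 4 = 24)
T(D, F) = -2 + F
s(l, I) = 22 (s(l, I) = -2 + 24 = 22)
1/s((K + 4)², -105) = 1/22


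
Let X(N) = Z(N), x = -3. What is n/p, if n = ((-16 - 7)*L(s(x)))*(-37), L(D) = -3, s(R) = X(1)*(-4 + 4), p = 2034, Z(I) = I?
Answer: -851/678 ≈ -1.2552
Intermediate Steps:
X(N) = N
s(R) = 0 (s(R) = 1*(-4 + 4) = 1*0 = 0)
n = -2553 (n = ((-16 - 7)*(-3))*(-37) = -23*(-3)*(-37) = 69*(-37) = -2553)
n/p = -2553/2034 = -2553*1/2034 = -851/678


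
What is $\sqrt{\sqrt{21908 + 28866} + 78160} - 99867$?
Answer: $-99867 + \sqrt{78160 + \sqrt{50774}} \approx -99587.0$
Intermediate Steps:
$\sqrt{\sqrt{21908 + 28866} + 78160} - 99867 = \sqrt{\sqrt{50774} + 78160} - 99867 = \sqrt{78160 + \sqrt{50774}} - 99867 = -99867 + \sqrt{78160 + \sqrt{50774}}$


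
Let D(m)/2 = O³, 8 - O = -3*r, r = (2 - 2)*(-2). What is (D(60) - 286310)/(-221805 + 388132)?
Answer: -285286/166327 ≈ -1.7152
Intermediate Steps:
r = 0 (r = 0*(-2) = 0)
O = 8 (O = 8 - (-3)*0 = 8 - 1*0 = 8 + 0 = 8)
D(m) = 1024 (D(m) = 2*8³ = 2*512 = 1024)
(D(60) - 286310)/(-221805 + 388132) = (1024 - 286310)/(-221805 + 388132) = -285286/166327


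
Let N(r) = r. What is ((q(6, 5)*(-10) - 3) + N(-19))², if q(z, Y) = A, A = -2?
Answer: 4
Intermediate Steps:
q(z, Y) = -2
((q(6, 5)*(-10) - 3) + N(-19))² = ((-2*(-10) - 3) - 19)² = ((20 - 3) - 19)² = (17 - 19)² = (-2)² = 4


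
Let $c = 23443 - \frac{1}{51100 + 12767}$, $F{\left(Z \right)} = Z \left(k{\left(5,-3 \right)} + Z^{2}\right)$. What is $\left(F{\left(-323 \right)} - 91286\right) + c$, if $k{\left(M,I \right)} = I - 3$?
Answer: $- \frac{2156416373125}{63867} \approx -3.3764 \cdot 10^{7}$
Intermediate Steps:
$k{\left(M,I \right)} = -3 + I$
$F{\left(Z \right)} = Z \left(-6 + Z^{2}\right)$ ($F{\left(Z \right)} = Z \left(\left(-3 - 3\right) + Z^{2}\right) = Z \left(-6 + Z^{2}\right)$)
$c = \frac{1497234080}{63867}$ ($c = 23443 - \frac{1}{63867} = \frac{1497234080}{63867} \approx 23443.0$)
$\left(F{\left(-323 \right)} - 91286\right) + c = \left(- 323 \left(-6 + \left(-323\right)^{2}\right) - 91286\right) + \frac{1497234080}{63867} = \left(- 323 \left(-6 + 104329\right) - 91286\right) + \frac{1497234080}{63867} = \left(\left(-323\right) 104323 - 91286\right) + \frac{1497234080}{63867} = \left(-33696329 - 91286\right) + \frac{1497234080}{63867} = -33787615 + \frac{1497234080}{63867} = - \frac{2156416373125}{63867}$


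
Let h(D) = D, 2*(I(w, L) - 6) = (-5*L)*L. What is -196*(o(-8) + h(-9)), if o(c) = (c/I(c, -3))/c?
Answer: 58604/33 ≈ 1775.9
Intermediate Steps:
I(w, L) = 6 - 5*L²/2 (I(w, L) = 6 + ((-5*L)*L)/2 = 6 + (-5*L²)/2 = 6 - 5*L²/2)
o(c) = -2/33 (o(c) = (c/(6 - 5/2*(-3)²))/c = (c/(6 - 5/2*9))/c = (c/(6 - 45/2))/c = (c/(-33/2))/c = (c*(-2/33))/c = (-2*c/33)/c = -2/33)
-196*(o(-8) + h(-9)) = -196*(-2/33 - 9) = -196*(-299/33) = 58604/33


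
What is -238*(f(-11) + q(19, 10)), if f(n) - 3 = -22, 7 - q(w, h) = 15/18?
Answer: 9163/3 ≈ 3054.3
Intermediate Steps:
q(w, h) = 37/6 (q(w, h) = 7 - 15/18 = 7 - 1*⅚ = 7 - ⅚ = 37/6)
f(n) = -19 (f(n) = 3 - 22 = -19)
-238*(f(-11) + q(19, 10)) = -238*(-19 + 37/6) = -238*(-77/6) = 9163/3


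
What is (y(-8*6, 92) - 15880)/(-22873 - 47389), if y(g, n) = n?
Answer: 7894/35131 ≈ 0.22470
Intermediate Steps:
(y(-8*6, 92) - 15880)/(-22873 - 47389) = (92 - 15880)/(-22873 - 47389) = -15788/(-70262) = -15788*(-1/70262) = 7894/35131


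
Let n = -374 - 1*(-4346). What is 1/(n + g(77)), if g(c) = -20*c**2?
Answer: -1/114608 ≈ -8.7254e-6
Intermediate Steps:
n = 3972 (n = -374 + 4346 = 3972)
1/(n + g(77)) = 1/(3972 - 20*77**2) = 1/(3972 - 20*5929) = 1/(3972 - 118580) = 1/(-114608) = -1/114608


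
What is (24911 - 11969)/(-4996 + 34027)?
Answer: 4314/9677 ≈ 0.44580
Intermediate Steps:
(24911 - 11969)/(-4996 + 34027) = 12942/29031 = 12942*(1/29031) = 4314/9677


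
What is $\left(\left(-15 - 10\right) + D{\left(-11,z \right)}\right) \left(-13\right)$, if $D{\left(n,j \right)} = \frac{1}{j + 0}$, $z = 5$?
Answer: $\frac{1612}{5} \approx 322.4$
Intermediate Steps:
$D{\left(n,j \right)} = \frac{1}{j}$
$\left(\left(-15 - 10\right) + D{\left(-11,z \right)}\right) \left(-13\right) = \left(\left(-15 - 10\right) + \frac{1}{5}\right) \left(-13\right) = \left(-25 + \frac{1}{5}\right) \left(-13\right) = \left(- \frac{124}{5}\right) \left(-13\right) = \frac{1612}{5}$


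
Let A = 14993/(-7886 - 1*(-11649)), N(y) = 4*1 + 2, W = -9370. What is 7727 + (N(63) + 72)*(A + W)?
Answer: -2719980025/3763 ≈ -7.2282e+5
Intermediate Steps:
N(y) = 6 (N(y) = 4 + 2 = 6)
A = 14993/3763 (A = 14993/(-7886 + 11649) = 14993/3763 ≈ 3.9843)
7727 + (N(63) + 72)*(A + W) = 7727 + (6 + 72)*(14993/3763 - 9370) = 7727 + 78*(-35244317/3763) = 7727 - 2749056726/3763 = -2719980025/3763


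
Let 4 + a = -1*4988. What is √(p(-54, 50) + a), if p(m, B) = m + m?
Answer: 10*I*√51 ≈ 71.414*I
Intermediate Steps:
a = -4992 (a = -4 - 1*4988 = -4 - 4988 = -4992)
p(m, B) = 2*m
√(p(-54, 50) + a) = √(2*(-54) - 4992) = √(-108 - 4992) = √(-5100) = 10*I*√51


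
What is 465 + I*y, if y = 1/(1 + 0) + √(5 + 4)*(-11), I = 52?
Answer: -1199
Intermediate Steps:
y = -32 (y = 1/1 + √9*(-11) = 1 + 3*(-11) = 1 - 33 = -32)
465 + I*y = 465 + 52*(-32) = 465 - 1664 = -1199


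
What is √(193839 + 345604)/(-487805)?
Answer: -√539443/487805 ≈ -0.0015057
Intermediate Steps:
√(193839 + 345604)/(-487805) = √539443*(-1/487805) = -√539443/487805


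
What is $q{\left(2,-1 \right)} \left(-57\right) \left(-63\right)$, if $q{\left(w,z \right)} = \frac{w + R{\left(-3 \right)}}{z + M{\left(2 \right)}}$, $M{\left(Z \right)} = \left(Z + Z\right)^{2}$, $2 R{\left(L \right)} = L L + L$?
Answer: $1197$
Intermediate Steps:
$R{\left(L \right)} = \frac{L}{2} + \frac{L^{2}}{2}$ ($R{\left(L \right)} = \frac{L L + L}{2} = \frac{L^{2} + L}{2} = \frac{L + L^{2}}{2} = \frac{L}{2} + \frac{L^{2}}{2}$)
$M{\left(Z \right)} = 4 Z^{2}$ ($M{\left(Z \right)} = \left(2 Z\right)^{2} = 4 Z^{2}$)
$q{\left(w,z \right)} = \frac{3 + w}{16 + z}$ ($q{\left(w,z \right)} = \frac{w + \frac{1}{2} \left(-3\right) \left(1 - 3\right)}{z + 4 \cdot 2^{2}} = \frac{w + \frac{1}{2} \left(-3\right) \left(-2\right)}{z + 4 \cdot 4} = \frac{w + 3}{z + 16} = \frac{3 + w}{16 + z}$)
$q{\left(2,-1 \right)} \left(-57\right) \left(-63\right) = \frac{3 + 2}{16 - 1} \left(-57\right) \left(-63\right) = \frac{1}{15} \cdot 5 \left(-57\right) \left(-63\right) = \frac{1}{3} \left(-57\right) \left(-63\right) = \left(-19\right) \left(-63\right) = 1197$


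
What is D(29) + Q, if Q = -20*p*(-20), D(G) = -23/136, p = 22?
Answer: 1196777/136 ≈ 8799.8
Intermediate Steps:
D(G) = -23/136 (D(G) = -23*1/136 = -23/136)
Q = 8800 (Q = -20*22*(-20) = -440*(-20) = 8800)
D(29) + Q = -23/136 + 8800 = 1196777/136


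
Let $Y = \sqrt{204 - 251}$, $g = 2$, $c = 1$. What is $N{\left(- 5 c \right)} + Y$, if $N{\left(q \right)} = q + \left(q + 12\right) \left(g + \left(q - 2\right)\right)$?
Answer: $-40 + i \sqrt{47} \approx -40.0 + 6.8557 i$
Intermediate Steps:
$N{\left(q \right)} = q + q \left(12 + q\right)$ ($N{\left(q \right)} = q + \left(q + 12\right) \left(2 + \left(q - 2\right)\right) = q + \left(12 + q\right) \left(2 + \left(q - 2\right)\right) = q + \left(12 + q\right) \left(2 + \left(-2 + q\right)\right) = q + \left(12 + q\right) q = q + q \left(12 + q\right)$)
$Y = i \sqrt{47}$ ($Y = \sqrt{-47} = i \sqrt{47} \approx 6.8557 i$)
$N{\left(- 5 c \right)} + Y = \left(-5\right) 1 \left(13 - 5\right) + i \sqrt{47} = - 5 \left(13 - 5\right) + i \sqrt{47} = \left(-5\right) 8 + i \sqrt{47} = -40 + i \sqrt{47}$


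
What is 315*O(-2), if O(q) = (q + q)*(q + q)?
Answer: 5040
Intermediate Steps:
O(q) = 4*q² (O(q) = (2*q)*(2*q) = 4*q²)
315*O(-2) = 315*(4*(-2)²) = 315*(4*4) = 315*16 = 5040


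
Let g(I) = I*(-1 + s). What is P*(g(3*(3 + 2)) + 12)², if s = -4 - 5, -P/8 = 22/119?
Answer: -3351744/119 ≈ -28166.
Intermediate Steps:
P = -176/119 ≈ -1.4790
s = -9
g(I) = -10*I (g(I) = I*(-1 - 9) = I*(-10) = -10*I)
P*(g(3*(3 + 2)) + 12)² = -176*(-30*(3 + 2) + 12)²/119 = -176*(-30*5 + 12)²/119 = -176*(-10*15 + 12)²/119 = -176*(-150 + 12)²/119 = -176/119*(-138)² = -176/119*19044 = -3351744/119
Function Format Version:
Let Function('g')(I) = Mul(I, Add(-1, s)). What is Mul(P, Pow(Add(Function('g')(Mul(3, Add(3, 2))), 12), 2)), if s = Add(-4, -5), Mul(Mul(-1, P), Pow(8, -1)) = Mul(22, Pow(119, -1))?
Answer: Rational(-3351744, 119) ≈ -28166.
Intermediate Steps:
P = Rational(-176, 119) (P = Mul(-8, Mul(22, Pow(119, -1))) = Mul(-8, Mul(22, Rational(1, 119))) = Mul(-8, Rational(22, 119)) = Rational(-176, 119) ≈ -1.4790)
s = -9
Function('g')(I) = Mul(-10, I) (Function('g')(I) = Mul(I, Add(-1, -9)) = Mul(I, -10) = Mul(-10, I))
Mul(P, Pow(Add(Function('g')(Mul(3, Add(3, 2))), 12), 2)) = Mul(Rational(-176, 119), Pow(Add(Mul(-10, Mul(3, Add(3, 2))), 12), 2)) = Mul(Rational(-176, 119), Pow(Add(Mul(-10, Mul(3, 5)), 12), 2)) = Mul(Rational(-176, 119), Pow(Add(Mul(-10, 15), 12), 2)) = Mul(Rational(-176, 119), Pow(Add(-150, 12), 2)) = Mul(Rational(-176, 119), Pow(-138, 2)) = Mul(Rational(-176, 119), 19044) = Rational(-3351744, 119)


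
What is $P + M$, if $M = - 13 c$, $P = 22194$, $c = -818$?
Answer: $32828$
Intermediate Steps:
$M = 10634$ ($M = \left(-13\right) \left(-818\right) = 10634$)
$P + M = 22194 + 10634 = 32828$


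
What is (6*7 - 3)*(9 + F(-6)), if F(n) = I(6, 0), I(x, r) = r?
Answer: 351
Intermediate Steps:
F(n) = 0
(6*7 - 3)*(9 + F(-6)) = (6*7 - 3)*(9 + 0) = (42 - 3)*9 = 39*9 = 351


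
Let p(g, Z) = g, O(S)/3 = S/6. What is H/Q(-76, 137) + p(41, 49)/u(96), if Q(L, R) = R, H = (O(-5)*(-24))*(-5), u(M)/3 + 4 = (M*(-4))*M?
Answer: -33186817/15152748 ≈ -2.1902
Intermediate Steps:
O(S) = S/2 (O(S) = 3*(S/6) = S/2)
u(M) = -12 - 12*M² (u(M) = -12 + 3*((M*(-4))*M) = -12 + 3*((-4*M)*M) = -12 + 3*(-4*M²) = -12 - 12*M²)
H = -300 (H = (((½)*(-5))*(-24))*(-5) = -5/2*(-24)*(-5) = 60*(-5) = -300)
H/Q(-76, 137) + p(41, 49)/u(96) = -300/137 + 41/(-12 - 12*96²) = -300*1/137 + 41/(-12 - 12*9216) = -300/137 + 41/(-12 - 110592) = -300/137 + 41/(-110604) = -300/137 + 41*(-1/110604) = -300/137 - 41/110604 = -33186817/15152748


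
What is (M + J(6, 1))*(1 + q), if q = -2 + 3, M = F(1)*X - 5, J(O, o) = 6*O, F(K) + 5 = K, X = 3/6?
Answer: 58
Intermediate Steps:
X = ½ (X = 3*(⅙) = ½ ≈ 0.50000)
F(K) = -5 + K
M = -7 (M = (-5 + 1)*(½) - 5 = -4*½ - 5 = -2 - 5 = -7)
q = 1
(M + J(6, 1))*(1 + q) = (-7 + 6*6)*(1 + 1) = (-7 + 36)*2 = 29*2 = 58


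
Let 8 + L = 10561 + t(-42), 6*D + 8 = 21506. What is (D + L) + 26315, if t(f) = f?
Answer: 40409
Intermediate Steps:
D = 3583 (D = -4/3 + (⅙)*21506 = -4/3 + 10753/3 = 3583)
L = 10511 (L = -8 + (10561 - 42) = -8 + 10519 = 10511)
(D + L) + 26315 = (3583 + 10511) + 26315 = 14094 + 26315 = 40409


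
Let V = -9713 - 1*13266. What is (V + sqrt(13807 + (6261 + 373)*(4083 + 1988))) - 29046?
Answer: -52025 + sqrt(40288821) ≈ -45678.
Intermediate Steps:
V = -22979 (V = -9713 - 13266 = -22979)
(V + sqrt(13807 + (6261 + 373)*(4083 + 1988))) - 29046 = (-22979 + sqrt(13807 + (6261 + 373)*(4083 + 1988))) - 29046 = (-22979 + sqrt(13807 + 6634*6071)) - 29046 = (-22979 + sqrt(13807 + 40275014)) - 29046 = (-22979 + sqrt(40288821)) - 29046 = -52025 + sqrt(40288821)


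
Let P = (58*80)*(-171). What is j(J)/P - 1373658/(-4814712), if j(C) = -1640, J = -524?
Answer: 190592245/663226578 ≈ 0.28737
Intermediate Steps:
P = -793440 (P = 4640*(-171) = -793440)
j(J)/P - 1373658/(-4814712) = -1640/(-793440) - 1373658/(-4814712) = -1640*(-1/793440) - 1373658*(-1/4814712) = 41/19836 + 228943/802452 = 190592245/663226578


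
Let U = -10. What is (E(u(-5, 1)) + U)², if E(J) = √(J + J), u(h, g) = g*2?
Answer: 64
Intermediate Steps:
u(h, g) = 2*g
E(J) = √2*√J (E(J) = √(2*J) = √2*√J)
(E(u(-5, 1)) + U)² = (√2*√(2*1) - 10)² = (√2*√2 - 10)² = (2 - 10)² = (-8)² = 64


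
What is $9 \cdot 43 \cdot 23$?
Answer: $8901$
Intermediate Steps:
$9 \cdot 43 \cdot 23 = 387 \cdot 23 = 8901$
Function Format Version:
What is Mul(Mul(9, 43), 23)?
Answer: 8901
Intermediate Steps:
Mul(Mul(9, 43), 23) = Mul(387, 23) = 8901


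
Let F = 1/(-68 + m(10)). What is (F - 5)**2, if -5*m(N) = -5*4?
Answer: 103041/4096 ≈ 25.156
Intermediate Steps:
m(N) = 4 (m(N) = -(-1)*4 = -1/5*(-20) = 4)
F = -1/64 (F = 1/(-68 + 4) = 1/(-64) = -1/64 ≈ -0.015625)
(F - 5)**2 = (-1/64 - 5)**2 = (-321/64)**2 = 103041/4096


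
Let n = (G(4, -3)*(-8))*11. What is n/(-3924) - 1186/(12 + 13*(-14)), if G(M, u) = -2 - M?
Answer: 190171/27795 ≈ 6.8419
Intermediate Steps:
n = 528 (n = ((-2 - 1*4)*(-8))*11 = ((-2 - 4)*(-8))*11 = -6*(-8)*11 = 48*11 = 528)
n/(-3924) - 1186/(12 + 13*(-14)) = 528/(-3924) - 1186/(12 + 13*(-14)) = 528*(-1/3924) - 1186/(12 - 182) = -44/327 - 1186/(-170) = -44/327 - 1186*(-1/170) = -44/327 + 593/85 = 190171/27795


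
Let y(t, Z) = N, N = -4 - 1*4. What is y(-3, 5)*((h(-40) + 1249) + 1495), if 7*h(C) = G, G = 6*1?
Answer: -153712/7 ≈ -21959.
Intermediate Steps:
N = -8 (N = -4 - 4 = -8)
y(t, Z) = -8
G = 6
h(C) = 6/7 (h(C) = (1/7)*6 = 6/7)
y(-3, 5)*((h(-40) + 1249) + 1495) = -8*((6/7 + 1249) + 1495) = -8*(8749/7 + 1495) = -8*19214/7 = -153712/7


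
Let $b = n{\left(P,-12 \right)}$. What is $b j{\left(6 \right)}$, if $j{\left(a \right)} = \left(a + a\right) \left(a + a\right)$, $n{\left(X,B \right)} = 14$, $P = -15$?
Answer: $2016$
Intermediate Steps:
$b = 14$
$j{\left(a \right)} = 4 a^{2}$ ($j{\left(a \right)} = 2 a 2 a = 4 a^{2}$)
$b j{\left(6 \right)} = 14 \cdot 4 \cdot 6^{2} = 14 \cdot 4 \cdot 36 = 14 \cdot 144 = 2016$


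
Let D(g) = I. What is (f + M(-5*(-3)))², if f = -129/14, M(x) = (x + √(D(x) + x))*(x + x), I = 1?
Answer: 61638201/196 ≈ 3.1448e+5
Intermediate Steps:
D(g) = 1
M(x) = 2*x*(x + √(1 + x)) (M(x) = (x + √(1 + x))*(x + x) = (x + √(1 + x))*(2*x) = 2*x*(x + √(1 + x)))
f = -129/14 (f = -129*1/14 = -129/14 ≈ -9.2143)
(f + M(-5*(-3)))² = (-129/14 + 2*(-5*(-3))*(-5*(-3) + √(1 - 5*(-3))))² = (-129/14 + 2*15*(15 + √(1 + 15)))² = (-129/14 + 2*15*(15 + √16))² = (-129/14 + 2*15*(15 + 4))² = (-129/14 + 2*15*19)² = (-129/14 + 570)² = (7851/14)² = 61638201/196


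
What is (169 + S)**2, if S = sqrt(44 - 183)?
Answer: (169 + I*sqrt(139))**2 ≈ 28422.0 + 3985.0*I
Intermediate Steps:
S = I*sqrt(139) (S = sqrt(-139) = I*sqrt(139) ≈ 11.79*I)
(169 + S)**2 = (169 + I*sqrt(139))**2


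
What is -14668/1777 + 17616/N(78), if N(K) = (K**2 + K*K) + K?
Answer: -24720116/3626857 ≈ -6.8158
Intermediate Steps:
N(K) = K + 2*K**2 (N(K) = (K**2 + K**2) + K = 2*K**2 + K = K + 2*K**2)
-14668/1777 + 17616/N(78) = -14668/1777 + 17616/((78*(1 + 2*78))) = -14668*1/1777 + 17616/((78*(1 + 156))) = -14668/1777 + 17616/((78*157)) = -14668/1777 + 17616/12246 = -14668/1777 + 17616*(1/12246) = -14668/1777 + 2936/2041 = -24720116/3626857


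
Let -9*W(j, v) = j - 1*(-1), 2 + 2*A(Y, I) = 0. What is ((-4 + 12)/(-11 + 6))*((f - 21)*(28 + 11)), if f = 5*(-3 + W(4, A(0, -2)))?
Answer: 36296/15 ≈ 2419.7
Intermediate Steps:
A(Y, I) = -1 (A(Y, I) = -1 + (1/2)*0 = -1 + 0 = -1)
W(j, v) = -1/9 - j/9 (W(j, v) = -(j - 1*(-1))/9 = -(j + 1)/9 = -(1 + j)/9 = -1/9 - j/9)
f = -160/9 (f = 5*(-3 + (-1/9 - 1/9*4)) = 5*(-3 + (-1/9 - 4/9)) = 5*(-3 - 5/9) = 5*(-32/9) = -160/9 ≈ -17.778)
((-4 + 12)/(-11 + 6))*((f - 21)*(28 + 11)) = ((-4 + 12)/(-11 + 6))*((-160/9 - 21)*(28 + 11)) = (8/(-5))*(-349/9*39) = (8*(-1/5))*(-4537/3) = -8/5*(-4537/3) = 36296/15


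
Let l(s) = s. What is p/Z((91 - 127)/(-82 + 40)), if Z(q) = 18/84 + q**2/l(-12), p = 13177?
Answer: 1291346/15 ≈ 86090.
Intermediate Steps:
Z(q) = 3/14 - q**2/12 (Z(q) = 18/84 + q**2/(-12) = 18*(1/84) + q**2*(-1/12) = 3/14 - q**2/12)
p/Z((91 - 127)/(-82 + 40)) = 13177/(3/14 - (91 - 127)**2/(-82 + 40)**2/12) = 13177/(3/14 - (-36/(-42))**2/12) = 13177/(3/14 - (-36*(-1/42))**2/12) = 13177/(3/14 - (6/7)**2/12) = 13177/(3/14 - 1/12*36/49) = 13177/(3/14 - 3/49) = 13177/(15/98) = 13177*(98/15) = 1291346/15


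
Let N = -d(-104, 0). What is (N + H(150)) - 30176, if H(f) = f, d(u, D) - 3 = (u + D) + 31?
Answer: -29956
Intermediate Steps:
d(u, D) = 34 + D + u (d(u, D) = 3 + ((u + D) + 31) = 3 + ((D + u) + 31) = 3 + (31 + D + u) = 34 + D + u)
N = 70 (N = -(34 + 0 - 104) = -1*(-70) = 70)
(N + H(150)) - 30176 = (70 + 150) - 30176 = 220 - 30176 = -29956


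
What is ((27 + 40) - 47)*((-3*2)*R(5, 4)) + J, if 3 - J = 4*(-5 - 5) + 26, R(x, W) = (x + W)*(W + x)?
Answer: -9703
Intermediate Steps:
R(x, W) = (W + x)**2 (R(x, W) = (W + x)*(W + x) = (W + x)**2)
J = 17 (J = 3 - (4*(-5 - 5) + 26) = 3 - (4*(-10) + 26) = 3 - (-40 + 26) = 3 - 1*(-14) = 3 + 14 = 17)
((27 + 40) - 47)*((-3*2)*R(5, 4)) + J = ((27 + 40) - 47)*((-3*2)*(4 + 5)**2) + 17 = (67 - 47)*(-6*9**2) + 17 = 20*(-6*81) + 17 = 20*(-486) + 17 = -9720 + 17 = -9703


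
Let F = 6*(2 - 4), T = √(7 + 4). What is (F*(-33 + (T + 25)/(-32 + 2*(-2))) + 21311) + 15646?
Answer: 112084/3 + √11/3 ≈ 37362.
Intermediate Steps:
T = √11 ≈ 3.3166
F = -12 (F = 6*(-2) = -12)
(F*(-33 + (T + 25)/(-32 + 2*(-2))) + 21311) + 15646 = (-12*(-33 + (√11 + 25)/(-32 + 2*(-2))) + 21311) + 15646 = (-12*(-33 + (25 + √11)/(-32 - 4)) + 21311) + 15646 = (-12*(-33 + (25 + √11)/(-36)) + 21311) + 15646 = (-12*(-33 + (25 + √11)*(-1/36)) + 21311) + 15646 = (-12*(-33 + (-25/36 - √11/36)) + 21311) + 15646 = (-12*(-1213/36 - √11/36) + 21311) + 15646 = ((1213/3 + √11/3) + 21311) + 15646 = (65146/3 + √11/3) + 15646 = 112084/3 + √11/3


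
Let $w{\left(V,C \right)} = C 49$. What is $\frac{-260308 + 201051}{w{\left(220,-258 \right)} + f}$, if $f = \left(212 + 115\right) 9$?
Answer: $\frac{59257}{9699} \approx 6.1096$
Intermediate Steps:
$f = 2943$ ($f = 327 \cdot 9 = 2943$)
$w{\left(V,C \right)} = 49 C$
$\frac{-260308 + 201051}{w{\left(220,-258 \right)} + f} = \frac{-260308 + 201051}{49 \left(-258\right) + 2943} = - \frac{59257}{-12642 + 2943} = - \frac{59257}{-9699} = \left(-59257\right) \left(- \frac{1}{9699}\right) = \frac{59257}{9699}$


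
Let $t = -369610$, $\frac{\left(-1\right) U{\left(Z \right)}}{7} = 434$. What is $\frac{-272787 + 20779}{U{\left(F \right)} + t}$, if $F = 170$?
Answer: $\frac{31501}{46581} \approx 0.67626$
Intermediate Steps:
$U{\left(Z \right)} = -3038$ ($U{\left(Z \right)} = \left(-7\right) 434 = -3038$)
$\frac{-272787 + 20779}{U{\left(F \right)} + t} = \frac{-272787 + 20779}{-3038 - 369610} = - \frac{252008}{-372648} = \left(-252008\right) \left(- \frac{1}{372648}\right) = \frac{31501}{46581}$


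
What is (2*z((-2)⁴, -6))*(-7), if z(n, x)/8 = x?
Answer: 672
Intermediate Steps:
z(n, x) = 8*x
(2*z((-2)⁴, -6))*(-7) = (2*(8*(-6)))*(-7) = (2*(-48))*(-7) = -96*(-7) = 672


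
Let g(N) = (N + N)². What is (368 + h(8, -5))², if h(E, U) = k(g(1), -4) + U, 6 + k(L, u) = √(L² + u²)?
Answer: 127481 + 2856*√2 ≈ 1.3152e+5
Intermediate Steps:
g(N) = 4*N² (g(N) = (2*N)² = 4*N²)
k(L, u) = -6 + √(L² + u²)
h(E, U) = -6 + U + 4*√2 (h(E, U) = (-6 + √((4*1²)² + (-4)²)) + U = (-6 + √((4*1)² + 16)) + U = (-6 + √(4² + 16)) + U = (-6 + √(16 + 16)) + U = (-6 + √32) + U = (-6 + 4*√2) + U = -6 + U + 4*√2)
(368 + h(8, -5))² = (368 + (-6 - 5 + 4*√2))² = (368 + (-11 + 4*√2))² = (357 + 4*√2)²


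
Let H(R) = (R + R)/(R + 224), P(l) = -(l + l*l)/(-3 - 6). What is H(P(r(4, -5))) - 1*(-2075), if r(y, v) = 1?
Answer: 2093677/1009 ≈ 2075.0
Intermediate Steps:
P(l) = l/9 + l²/9 (P(l) = -(l + l²)/(-9) = -(l + l²)*(-1)/9 = -(-l/9 - l²/9) = l/9 + l²/9)
H(R) = 2*R/(224 + R) (H(R) = (2*R)/(224 + R) = 2*R/(224 + R))
H(P(r(4, -5))) - 1*(-2075) = 2*((⅑)*1*(1 + 1))/(224 + (⅑)*1*(1 + 1)) - 1*(-2075) = 2*((⅑)*1*2)/(224 + (⅑)*1*2) + 2075 = 2*(2/9)/(224 + 2/9) + 2075 = 2*(2/9)/(2018/9) + 2075 = 2*(2/9)*(9/2018) + 2075 = 2/1009 + 2075 = 2093677/1009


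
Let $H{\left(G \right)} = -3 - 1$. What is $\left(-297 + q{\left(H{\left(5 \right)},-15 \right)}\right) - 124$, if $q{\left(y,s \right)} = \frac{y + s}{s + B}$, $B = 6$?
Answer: $- \frac{3770}{9} \approx -418.89$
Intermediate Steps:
$H{\left(G \right)} = -4$ ($H{\left(G \right)} = -3 - 1 = -4$)
$q{\left(y,s \right)} = \frac{s + y}{6 + s}$ ($q{\left(y,s \right)} = \frac{y + s}{s + 6} = \frac{s + y}{6 + s}$)
$\left(-297 + q{\left(H{\left(5 \right)},-15 \right)}\right) - 124 = \left(-297 + \frac{-15 - 4}{6 - 15}\right) - 124 = \left(-297 + \frac{1}{-9} \left(-19\right)\right) - 124 = \left(-297 - - \frac{19}{9}\right) - 124 = \left(-297 + \frac{19}{9}\right) - 124 = - \frac{2654}{9} - 124 = - \frac{3770}{9}$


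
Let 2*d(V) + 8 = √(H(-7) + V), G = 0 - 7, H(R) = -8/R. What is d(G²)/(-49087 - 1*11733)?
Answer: 1/15205 - 3*√273/851480 ≈ 7.5537e-6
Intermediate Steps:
G = -7
d(V) = -4 + √(8/7 + V)/2 (d(V) = -4 + √(-8/(-7) + V)/2 = -4 + √(-8*(-⅐) + V)/2 = -4 + √(8/7 + V)/2)
d(G²)/(-49087 - 1*11733) = (-4 + √(56 + 49*(-7)²)/14)/(-49087 - 1*11733) = (-4 + √(56 + 49*49)/14)/(-49087 - 11733) = (-4 + √(56 + 2401)/14)/(-60820) = (-4 + √2457/14)*(-1/60820) = (-4 + (3*√273)/14)*(-1/60820) = (-4 + 3*√273/14)*(-1/60820) = 1/15205 - 3*√273/851480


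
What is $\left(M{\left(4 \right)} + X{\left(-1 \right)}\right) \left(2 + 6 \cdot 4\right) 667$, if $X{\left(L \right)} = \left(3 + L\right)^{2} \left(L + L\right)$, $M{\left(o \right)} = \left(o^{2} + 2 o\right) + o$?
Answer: $346840$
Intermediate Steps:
$M{\left(o \right)} = o^{2} + 3 o$
$X{\left(L \right)} = 2 L \left(3 + L\right)^{2}$ ($X{\left(L \right)} = \left(3 + L\right)^{2} \cdot 2 L = 2 L \left(3 + L\right)^{2}$)
$\left(M{\left(4 \right)} + X{\left(-1 \right)}\right) \left(2 + 6 \cdot 4\right) 667 = \left(4 \left(3 + 4\right) + 2 \left(-1\right) \left(3 - 1\right)^{2}\right) \left(2 + 6 \cdot 4\right) 667 = \left(4 \cdot 7 + 2 \left(-1\right) 2^{2}\right) \left(2 + 24\right) 667 = \left(28 + 2 \left(-1\right) 4\right) 26 \cdot 667 = \left(28 - 8\right) 26 \cdot 667 = 20 \cdot 26 \cdot 667 = 520 \cdot 667 = 346840$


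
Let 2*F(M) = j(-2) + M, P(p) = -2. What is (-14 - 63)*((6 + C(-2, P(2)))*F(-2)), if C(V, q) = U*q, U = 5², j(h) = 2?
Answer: 0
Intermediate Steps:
U = 25
C(V, q) = 25*q
F(M) = 1 + M/2 (F(M) = (2 + M)/2 = 1 + M/2)
(-14 - 63)*((6 + C(-2, P(2)))*F(-2)) = (-14 - 63)*((6 + 25*(-2))*(1 + (½)*(-2))) = -77*(6 - 50)*(1 - 1) = -(-3388)*0 = -77*0 = 0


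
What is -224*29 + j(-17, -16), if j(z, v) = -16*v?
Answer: -6240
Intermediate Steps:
-224*29 + j(-17, -16) = -224*29 - 16*(-16) = -6496 + 256 = -6240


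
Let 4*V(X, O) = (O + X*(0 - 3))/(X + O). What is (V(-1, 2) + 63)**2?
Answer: 66049/16 ≈ 4128.1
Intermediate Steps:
V(X, O) = (O - 3*X)/(4*(O + X)) (V(X, O) = ((O + X*(0 - 3))/(X + O))/4 = ((O + X*(-3))/(O + X))/4 = ((O - 3*X)/(O + X))/4 = (O - 3*X)/(4*(O + X)))
(V(-1, 2) + 63)**2 = ((2 - 3*(-1))/(4*(2 - 1)) + 63)**2 = ((1/4)*(2 + 3)/1 + 63)**2 = ((1/4)*1*5 + 63)**2 = (5/4 + 63)**2 = (257/4)**2 = 66049/16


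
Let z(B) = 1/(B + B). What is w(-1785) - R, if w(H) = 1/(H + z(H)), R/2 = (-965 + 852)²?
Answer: -162739657208/6372451 ≈ -25538.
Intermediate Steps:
z(B) = 1/(2*B)
R = 25538 (R = 2*(-965 + 852)² = 2*(-113)² = 2*12769 = 25538)
w(H) = 1/(H + 1/(2*H))
w(-1785) - R = 2*(-1785)/(1 + 2*(-1785)²) - 1*25538 = 2*(-1785)/(1 + 2*3186225) - 25538 = 2*(-1785)/(1 + 6372450) - 25538 = 2*(-1785)/6372451 - 25538 = 2*(-1785)*(1/6372451) - 25538 = -3570/6372451 - 25538 = -162739657208/6372451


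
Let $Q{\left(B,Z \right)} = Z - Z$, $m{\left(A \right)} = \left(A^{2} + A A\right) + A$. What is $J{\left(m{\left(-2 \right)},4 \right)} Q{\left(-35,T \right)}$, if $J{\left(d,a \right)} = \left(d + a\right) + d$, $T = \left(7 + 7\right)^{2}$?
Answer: $0$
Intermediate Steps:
$m{\left(A \right)} = A + 2 A^{2}$ ($m{\left(A \right)} = \left(A^{2} + A^{2}\right) + A = 2 A^{2} + A = A + 2 A^{2}$)
$T = 196$ ($T = 14^{2} = 196$)
$Q{\left(B,Z \right)} = 0$
$J{\left(d,a \right)} = a + 2 d$ ($J{\left(d,a \right)} = \left(a + d\right) + d = a + 2 d$)
$J{\left(m{\left(-2 \right)},4 \right)} Q{\left(-35,T \right)} = \left(4 + 2 \left(- 2 \left(1 + 2 \left(-2\right)\right)\right)\right) 0 = \left(4 + 2 \left(- 2 \left(1 - 4\right)\right)\right) 0 = \left(4 + 2 \left(\left(-2\right) \left(-3\right)\right)\right) 0 = \left(4 + 2 \cdot 6\right) 0 = \left(4 + 12\right) 0 = 16 \cdot 0 = 0$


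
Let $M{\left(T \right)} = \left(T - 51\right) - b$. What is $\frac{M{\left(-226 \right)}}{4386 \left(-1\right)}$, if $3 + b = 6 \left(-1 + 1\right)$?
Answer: $\frac{137}{2193} \approx 0.062472$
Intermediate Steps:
$b = -3$ ($b = -3 + 6 \left(-1 + 1\right) = -3 + 6 \cdot 0 = -3 + 0 = -3$)
$M{\left(T \right)} = -48 + T$ ($M{\left(T \right)} = \left(T - 51\right) - -3 = \left(T - 51\right) + 3 = \left(-51 + T\right) + 3 = -48 + T$)
$\frac{M{\left(-226 \right)}}{4386 \left(-1\right)} = \frac{-48 - 226}{4386 \left(-1\right)} = - \frac{274}{-4386} = \left(-274\right) \left(- \frac{1}{4386}\right) = \frac{137}{2193}$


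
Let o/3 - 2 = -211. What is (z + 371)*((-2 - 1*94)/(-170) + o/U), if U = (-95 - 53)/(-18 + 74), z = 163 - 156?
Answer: 282708468/3145 ≈ 89891.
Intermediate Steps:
z = 7
U = -37/14 (U = -148/56 = -148*1/56 = -37/14 ≈ -2.6429)
o = -627 (o = 6 + 3*(-211) = 6 - 633 = -627)
(z + 371)*((-2 - 1*94)/(-170) + o/U) = (7 + 371)*((-2 - 1*94)/(-170) - 627/(-37/14)) = 378*((-2 - 94)*(-1/170) - 627*(-14/37)) = 378*(-96*(-1/170) + 8778/37) = 378*(48/85 + 8778/37) = 378*(747906/3145) = 282708468/3145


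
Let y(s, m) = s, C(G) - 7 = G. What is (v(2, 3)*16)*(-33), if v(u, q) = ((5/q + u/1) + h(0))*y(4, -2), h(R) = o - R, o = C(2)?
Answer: -26752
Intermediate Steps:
C(G) = 7 + G
o = 9 (o = 7 + 2 = 9)
h(R) = 9 - R
v(u, q) = 36 + 4*u + 20/q (v(u, q) = ((5/q + u/1) + (9 - 1*0))*4 = ((5/q + u*1) + (9 + 0))*4 = ((5/q + u) + 9)*4 = ((u + 5/q) + 9)*4 = (9 + u + 5/q)*4 = 36 + 4*u + 20/q)
(v(2, 3)*16)*(-33) = ((36 + 4*2 + 20/3)*16)*(-33) = ((36 + 8 + 20*(1/3))*16)*(-33) = ((36 + 8 + 20/3)*16)*(-33) = ((152/3)*16)*(-33) = (2432/3)*(-33) = -26752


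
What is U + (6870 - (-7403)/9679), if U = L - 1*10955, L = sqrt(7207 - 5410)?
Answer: -39531312/9679 + sqrt(1797) ≈ -4041.8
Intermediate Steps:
L = sqrt(1797) ≈ 42.391
U = -10955 + sqrt(1797) (U = sqrt(1797) - 1*10955 = sqrt(1797) - 10955 = -10955 + sqrt(1797) ≈ -10913.)
U + (6870 - (-7403)/9679) = (-10955 + sqrt(1797)) + (6870 - (-7403)/9679) = (-10955 + sqrt(1797)) + (6870 - 1*(-7403/9679)) = (-10955 + sqrt(1797)) + (6870 + 7403/9679) = (-10955 + sqrt(1797)) + 66502133/9679 = -39531312/9679 + sqrt(1797)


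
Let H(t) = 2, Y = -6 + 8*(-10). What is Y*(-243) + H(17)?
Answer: 20900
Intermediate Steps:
Y = -86 (Y = -6 - 80 = -86)
Y*(-243) + H(17) = -86*(-243) + 2 = 20898 + 2 = 20900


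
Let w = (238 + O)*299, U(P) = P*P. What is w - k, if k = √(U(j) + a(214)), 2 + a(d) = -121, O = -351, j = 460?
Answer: -33787 - √211477 ≈ -34247.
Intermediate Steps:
U(P) = P²
a(d) = -123 (a(d) = -2 - 121 = -123)
w = -33787 (w = (238 - 351)*299 = -113*299 = -33787)
k = √211477 (k = √(460² - 123) = √(211600 - 123) = √211477 ≈ 459.87)
w - k = -33787 - √211477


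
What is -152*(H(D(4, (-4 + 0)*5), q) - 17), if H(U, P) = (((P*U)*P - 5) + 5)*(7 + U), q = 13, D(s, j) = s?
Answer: -1127688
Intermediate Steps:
H(U, P) = U*P²*(7 + U) (H(U, P) = ((U*P² - 5) + 5)*(7 + U) = ((-5 + U*P²) + 5)*(7 + U) = (U*P²)*(7 + U) = U*P²*(7 + U))
-152*(H(D(4, (-4 + 0)*5), q) - 17) = -152*(4*13²*(7 + 4) - 17) = -152*(4*169*11 - 17) = -152*(7436 - 17) = -152*7419 = -1127688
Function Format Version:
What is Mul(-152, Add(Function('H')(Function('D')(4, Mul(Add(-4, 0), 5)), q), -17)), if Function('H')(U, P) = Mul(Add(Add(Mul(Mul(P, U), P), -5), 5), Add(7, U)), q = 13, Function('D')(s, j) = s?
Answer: -1127688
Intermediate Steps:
Function('H')(U, P) = Mul(U, Pow(P, 2), Add(7, U)) (Function('H')(U, P) = Mul(Add(Add(Mul(U, Pow(P, 2)), -5), 5), Add(7, U)) = Mul(Add(Add(-5, Mul(U, Pow(P, 2))), 5), Add(7, U)) = Mul(Mul(U, Pow(P, 2)), Add(7, U)) = Mul(U, Pow(P, 2), Add(7, U)))
Mul(-152, Add(Function('H')(Function('D')(4, Mul(Add(-4, 0), 5)), q), -17)) = Mul(-152, Add(Mul(4, Pow(13, 2), Add(7, 4)), -17)) = Mul(-152, Add(Mul(4, 169, 11), -17)) = Mul(-152, Add(7436, -17)) = Mul(-152, 7419) = -1127688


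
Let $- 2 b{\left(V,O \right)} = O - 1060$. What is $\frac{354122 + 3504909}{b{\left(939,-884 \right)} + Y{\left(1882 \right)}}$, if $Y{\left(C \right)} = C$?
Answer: $\frac{3859031}{2854} \approx 1352.1$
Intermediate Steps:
$b{\left(V,O \right)} = 530 - \frac{O}{2}$ ($b{\left(V,O \right)} = - \frac{O - 1060}{2} = - \frac{-1060 + O}{2} = 530 - \frac{O}{2}$)
$\frac{354122 + 3504909}{b{\left(939,-884 \right)} + Y{\left(1882 \right)}} = \frac{354122 + 3504909}{\left(530 - -442\right) + 1882} = \frac{3859031}{\left(530 + 442\right) + 1882} = \frac{3859031}{972 + 1882} = \frac{3859031}{2854}$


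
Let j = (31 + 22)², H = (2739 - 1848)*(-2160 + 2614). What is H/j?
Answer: 404514/2809 ≈ 144.01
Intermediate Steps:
H = 404514 (H = 891*454 = 404514)
j = 2809 (j = 53² = 2809)
H/j = 404514/2809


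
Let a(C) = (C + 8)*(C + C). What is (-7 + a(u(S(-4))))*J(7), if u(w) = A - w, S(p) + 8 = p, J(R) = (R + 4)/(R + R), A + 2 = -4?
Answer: 253/2 ≈ 126.50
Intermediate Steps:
A = -6 (A = -2 - 4 = -6)
J(R) = (4 + R)/(2*R) (J(R) = (4 + R)/((2*R)) = (4 + R)*(1/(2*R)) = (4 + R)/(2*R))
S(p) = -8 + p
u(w) = -6 - w
a(C) = 2*C*(8 + C) (a(C) = (8 + C)*(2*C) = 2*C*(8 + C))
(-7 + a(u(S(-4))))*J(7) = (-7 + 2*(-6 - (-8 - 4))*(8 + (-6 - (-8 - 4))))*((1/2)*(4 + 7)/7) = (-7 + 2*(-6 - 1*(-12))*(8 + (-6 - 1*(-12))))*((1/2)*(1/7)*11) = (-7 + 2*(-6 + 12)*(8 + (-6 + 12)))*(11/14) = (-7 + 2*6*(8 + 6))*(11/14) = (-7 + 2*6*14)*(11/14) = (-7 + 168)*(11/14) = 161*(11/14) = 253/2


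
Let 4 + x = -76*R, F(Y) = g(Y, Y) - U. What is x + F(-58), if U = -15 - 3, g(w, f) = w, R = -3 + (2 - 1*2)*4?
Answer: 184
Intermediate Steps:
R = -3 (R = -3 + (2 - 2)*4 = -3 + 0*4 = -3 + 0 = -3)
U = -18
F(Y) = 18 + Y (F(Y) = Y - 1*(-18) = Y + 18 = 18 + Y)
x = 224 (x = -4 - 76*(-3) = -4 + 228 = 224)
x + F(-58) = 224 + (18 - 58) = 224 - 40 = 184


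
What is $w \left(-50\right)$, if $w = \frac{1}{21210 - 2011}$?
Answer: $- \frac{50}{19199} \approx -0.0026043$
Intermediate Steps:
$w = \frac{1}{19199} \approx 5.2086 \cdot 10^{-5}$
$w \left(-50\right) = \frac{1}{19199} \left(-50\right) = - \frac{50}{19199}$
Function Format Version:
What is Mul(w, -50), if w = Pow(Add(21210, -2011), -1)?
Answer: Rational(-50, 19199) ≈ -0.0026043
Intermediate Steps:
w = Rational(1, 19199) (w = Pow(19199, -1) = Rational(1, 19199) ≈ 5.2086e-5)
Mul(w, -50) = Mul(Rational(1, 19199), -50) = Rational(-50, 19199)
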